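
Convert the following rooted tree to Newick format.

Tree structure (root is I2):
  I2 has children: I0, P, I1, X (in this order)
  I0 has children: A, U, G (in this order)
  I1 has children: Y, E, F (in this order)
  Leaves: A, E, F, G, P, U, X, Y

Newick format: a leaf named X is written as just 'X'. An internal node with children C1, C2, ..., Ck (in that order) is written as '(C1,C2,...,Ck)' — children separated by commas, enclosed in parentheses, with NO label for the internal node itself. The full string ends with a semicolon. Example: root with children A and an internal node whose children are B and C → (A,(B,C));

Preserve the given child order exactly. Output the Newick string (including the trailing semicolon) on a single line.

internal I2 with children ['I0', 'P', 'I1', 'X']
  internal I0 with children ['A', 'U', 'G']
    leaf 'A' → 'A'
    leaf 'U' → 'U'
    leaf 'G' → 'G'
  → '(A,U,G)'
  leaf 'P' → 'P'
  internal I1 with children ['Y', 'E', 'F']
    leaf 'Y' → 'Y'
    leaf 'E' → 'E'
    leaf 'F' → 'F'
  → '(Y,E,F)'
  leaf 'X' → 'X'
→ '((A,U,G),P,(Y,E,F),X)'
Final: ((A,U,G),P,(Y,E,F),X);

Answer: ((A,U,G),P,(Y,E,F),X);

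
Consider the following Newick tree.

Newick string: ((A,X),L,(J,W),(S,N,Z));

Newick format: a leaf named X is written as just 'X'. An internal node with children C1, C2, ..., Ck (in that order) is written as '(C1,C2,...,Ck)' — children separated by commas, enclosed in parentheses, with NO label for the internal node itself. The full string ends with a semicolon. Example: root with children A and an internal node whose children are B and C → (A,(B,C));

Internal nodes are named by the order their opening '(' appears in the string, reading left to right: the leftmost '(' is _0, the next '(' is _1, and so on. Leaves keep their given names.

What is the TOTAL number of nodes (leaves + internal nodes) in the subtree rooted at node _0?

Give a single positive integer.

Answer: 12

Derivation:
Newick: ((A,X),L,(J,W),(S,N,Z));
Locate _0: it is the '(' at position 0 (the 1st '(' reading left to right).
Query: subtree rooted at _0
_0: subtree_size = 1 + 11
  _1: subtree_size = 1 + 2
    A: subtree_size = 1 + 0
    X: subtree_size = 1 + 0
  L: subtree_size = 1 + 0
  _2: subtree_size = 1 + 2
    J: subtree_size = 1 + 0
    W: subtree_size = 1 + 0
  _3: subtree_size = 1 + 3
    S: subtree_size = 1 + 0
    N: subtree_size = 1 + 0
    Z: subtree_size = 1 + 0
Total subtree size of _0: 12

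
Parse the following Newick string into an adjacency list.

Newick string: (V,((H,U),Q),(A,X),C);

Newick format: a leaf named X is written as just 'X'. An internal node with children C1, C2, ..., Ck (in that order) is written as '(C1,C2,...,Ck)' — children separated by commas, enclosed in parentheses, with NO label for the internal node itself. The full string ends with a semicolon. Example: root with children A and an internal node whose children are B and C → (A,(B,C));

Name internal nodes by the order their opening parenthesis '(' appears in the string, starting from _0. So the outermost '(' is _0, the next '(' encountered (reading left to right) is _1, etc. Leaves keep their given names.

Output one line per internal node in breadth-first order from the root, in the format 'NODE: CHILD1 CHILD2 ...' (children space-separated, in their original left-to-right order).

Answer: _0: V _1 _3 C
_1: _2 Q
_3: A X
_2: H U

Derivation:
Input: (V,((H,U),Q),(A,X),C);
Scanning left-to-right, naming '(' by encounter order:
  pos 0: '(' -> open internal node _0 (depth 1)
  pos 3: '(' -> open internal node _1 (depth 2)
  pos 4: '(' -> open internal node _2 (depth 3)
  pos 8: ')' -> close internal node _2 (now at depth 2)
  pos 11: ')' -> close internal node _1 (now at depth 1)
  pos 13: '(' -> open internal node _3 (depth 2)
  pos 17: ')' -> close internal node _3 (now at depth 1)
  pos 20: ')' -> close internal node _0 (now at depth 0)
Total internal nodes: 4
BFS adjacency from root:
  _0: V _1 _3 C
  _1: _2 Q
  _3: A X
  _2: H U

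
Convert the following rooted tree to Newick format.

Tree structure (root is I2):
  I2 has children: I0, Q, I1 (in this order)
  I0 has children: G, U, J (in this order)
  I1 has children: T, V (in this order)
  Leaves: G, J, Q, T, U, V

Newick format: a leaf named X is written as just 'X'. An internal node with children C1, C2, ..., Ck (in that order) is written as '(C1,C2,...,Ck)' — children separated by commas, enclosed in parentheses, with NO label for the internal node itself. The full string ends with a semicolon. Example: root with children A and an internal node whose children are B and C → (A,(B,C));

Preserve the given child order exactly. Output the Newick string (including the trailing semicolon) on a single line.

Answer: ((G,U,J),Q,(T,V));

Derivation:
internal I2 with children ['I0', 'Q', 'I1']
  internal I0 with children ['G', 'U', 'J']
    leaf 'G' → 'G'
    leaf 'U' → 'U'
    leaf 'J' → 'J'
  → '(G,U,J)'
  leaf 'Q' → 'Q'
  internal I1 with children ['T', 'V']
    leaf 'T' → 'T'
    leaf 'V' → 'V'
  → '(T,V)'
→ '((G,U,J),Q,(T,V))'
Final: ((G,U,J),Q,(T,V));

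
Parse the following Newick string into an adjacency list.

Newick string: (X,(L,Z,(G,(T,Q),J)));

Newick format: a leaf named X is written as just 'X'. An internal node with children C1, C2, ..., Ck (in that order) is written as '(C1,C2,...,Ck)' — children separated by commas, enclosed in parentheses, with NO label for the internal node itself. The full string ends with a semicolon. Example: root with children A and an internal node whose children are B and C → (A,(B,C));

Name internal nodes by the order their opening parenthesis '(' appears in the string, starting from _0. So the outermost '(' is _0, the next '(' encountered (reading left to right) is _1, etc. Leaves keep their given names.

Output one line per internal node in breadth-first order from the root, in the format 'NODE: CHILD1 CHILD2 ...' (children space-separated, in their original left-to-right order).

Input: (X,(L,Z,(G,(T,Q),J)));
Scanning left-to-right, naming '(' by encounter order:
  pos 0: '(' -> open internal node _0 (depth 1)
  pos 3: '(' -> open internal node _1 (depth 2)
  pos 8: '(' -> open internal node _2 (depth 3)
  pos 11: '(' -> open internal node _3 (depth 4)
  pos 15: ')' -> close internal node _3 (now at depth 3)
  pos 18: ')' -> close internal node _2 (now at depth 2)
  pos 19: ')' -> close internal node _1 (now at depth 1)
  pos 20: ')' -> close internal node _0 (now at depth 0)
Total internal nodes: 4
BFS adjacency from root:
  _0: X _1
  _1: L Z _2
  _2: G _3 J
  _3: T Q

Answer: _0: X _1
_1: L Z _2
_2: G _3 J
_3: T Q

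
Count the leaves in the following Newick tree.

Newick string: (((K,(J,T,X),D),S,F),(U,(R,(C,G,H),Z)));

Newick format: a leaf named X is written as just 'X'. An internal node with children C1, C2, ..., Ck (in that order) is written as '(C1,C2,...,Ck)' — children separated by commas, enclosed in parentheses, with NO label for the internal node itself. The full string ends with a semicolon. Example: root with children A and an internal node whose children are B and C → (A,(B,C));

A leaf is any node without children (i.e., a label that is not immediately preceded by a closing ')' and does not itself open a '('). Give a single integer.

Newick: (((K,(J,T,X),D),S,F),(U,(R,(C,G,H),Z)));
Scan left-to-right; a leaf is any maximal label run not followed by '(':
  pos 3: leaf 'K' → count = 1
  pos 6: leaf 'J' → count = 2
  pos 8: leaf 'T' → count = 3
  pos 10: leaf 'X' → count = 4
  pos 13: leaf 'D' → count = 5
  pos 16: leaf 'S' → count = 6
  pos 18: leaf 'F' → count = 7
  pos 22: leaf 'U' → count = 8
  pos 25: leaf 'R' → count = 9
  pos 28: leaf 'C' → count = 10
  pos 30: leaf 'G' → count = 11
  pos 32: leaf 'H' → count = 12
  pos 35: leaf 'Z' → count = 13
Total leaves: 13

Answer: 13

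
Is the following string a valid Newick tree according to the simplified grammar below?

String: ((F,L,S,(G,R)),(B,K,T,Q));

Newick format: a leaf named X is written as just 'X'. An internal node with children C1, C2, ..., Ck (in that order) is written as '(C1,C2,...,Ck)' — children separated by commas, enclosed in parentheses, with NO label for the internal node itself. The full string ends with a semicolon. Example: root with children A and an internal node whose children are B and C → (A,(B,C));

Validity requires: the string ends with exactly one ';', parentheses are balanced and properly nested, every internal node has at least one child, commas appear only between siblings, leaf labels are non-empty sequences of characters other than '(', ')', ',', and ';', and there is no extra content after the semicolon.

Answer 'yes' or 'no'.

Input: ((F,L,S,(G,R)),(B,K,T,Q));
Paren balance: 4 '(' vs 4 ')' OK
Ends with single ';': True
Full parse: OK
Valid: True

Answer: yes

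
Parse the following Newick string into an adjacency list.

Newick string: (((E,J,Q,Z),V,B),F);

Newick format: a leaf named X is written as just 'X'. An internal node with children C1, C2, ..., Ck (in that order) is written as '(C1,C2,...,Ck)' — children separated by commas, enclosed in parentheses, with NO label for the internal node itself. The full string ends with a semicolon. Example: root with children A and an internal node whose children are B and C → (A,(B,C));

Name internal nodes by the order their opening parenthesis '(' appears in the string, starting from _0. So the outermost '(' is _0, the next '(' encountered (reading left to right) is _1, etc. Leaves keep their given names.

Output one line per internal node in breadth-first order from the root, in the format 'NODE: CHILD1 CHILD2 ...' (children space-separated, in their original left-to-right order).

Input: (((E,J,Q,Z),V,B),F);
Scanning left-to-right, naming '(' by encounter order:
  pos 0: '(' -> open internal node _0 (depth 1)
  pos 1: '(' -> open internal node _1 (depth 2)
  pos 2: '(' -> open internal node _2 (depth 3)
  pos 10: ')' -> close internal node _2 (now at depth 2)
  pos 15: ')' -> close internal node _1 (now at depth 1)
  pos 18: ')' -> close internal node _0 (now at depth 0)
Total internal nodes: 3
BFS adjacency from root:
  _0: _1 F
  _1: _2 V B
  _2: E J Q Z

Answer: _0: _1 F
_1: _2 V B
_2: E J Q Z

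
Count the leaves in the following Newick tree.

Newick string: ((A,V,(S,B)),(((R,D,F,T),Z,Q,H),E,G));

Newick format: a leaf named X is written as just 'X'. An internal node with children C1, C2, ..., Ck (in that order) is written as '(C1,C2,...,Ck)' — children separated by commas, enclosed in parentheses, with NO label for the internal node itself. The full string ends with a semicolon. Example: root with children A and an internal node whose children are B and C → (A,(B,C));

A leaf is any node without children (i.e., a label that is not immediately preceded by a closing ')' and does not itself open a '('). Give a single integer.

Newick: ((A,V,(S,B)),(((R,D,F,T),Z,Q,H),E,G));
Scan left-to-right; a leaf is any maximal label run not followed by '(':
  pos 2: leaf 'A' → count = 1
  pos 4: leaf 'V' → count = 2
  pos 7: leaf 'S' → count = 3
  pos 9: leaf 'B' → count = 4
  pos 16: leaf 'R' → count = 5
  pos 18: leaf 'D' → count = 6
  pos 20: leaf 'F' → count = 7
  pos 22: leaf 'T' → count = 8
  pos 25: leaf 'Z' → count = 9
  pos 27: leaf 'Q' → count = 10
  pos 29: leaf 'H' → count = 11
  pos 32: leaf 'E' → count = 12
  pos 34: leaf 'G' → count = 13
Total leaves: 13

Answer: 13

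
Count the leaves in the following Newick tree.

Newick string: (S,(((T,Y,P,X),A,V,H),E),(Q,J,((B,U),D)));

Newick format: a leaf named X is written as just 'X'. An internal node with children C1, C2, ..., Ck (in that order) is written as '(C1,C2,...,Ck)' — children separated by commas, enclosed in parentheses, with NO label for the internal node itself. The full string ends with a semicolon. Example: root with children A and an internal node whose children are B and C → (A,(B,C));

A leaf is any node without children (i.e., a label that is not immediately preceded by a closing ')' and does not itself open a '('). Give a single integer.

Answer: 14

Derivation:
Newick: (S,(((T,Y,P,X),A,V,H),E),(Q,J,((B,U),D)));
Scan left-to-right; a leaf is any maximal label run not followed by '(':
  pos 1: leaf 'S' → count = 1
  pos 6: leaf 'T' → count = 2
  pos 8: leaf 'Y' → count = 3
  pos 10: leaf 'P' → count = 4
  pos 12: leaf 'X' → count = 5
  pos 15: leaf 'A' → count = 6
  pos 17: leaf 'V' → count = 7
  pos 19: leaf 'H' → count = 8
  pos 22: leaf 'E' → count = 9
  pos 26: leaf 'Q' → count = 10
  pos 28: leaf 'J' → count = 11
  pos 32: leaf 'B' → count = 12
  pos 34: leaf 'U' → count = 13
  pos 37: leaf 'D' → count = 14
Total leaves: 14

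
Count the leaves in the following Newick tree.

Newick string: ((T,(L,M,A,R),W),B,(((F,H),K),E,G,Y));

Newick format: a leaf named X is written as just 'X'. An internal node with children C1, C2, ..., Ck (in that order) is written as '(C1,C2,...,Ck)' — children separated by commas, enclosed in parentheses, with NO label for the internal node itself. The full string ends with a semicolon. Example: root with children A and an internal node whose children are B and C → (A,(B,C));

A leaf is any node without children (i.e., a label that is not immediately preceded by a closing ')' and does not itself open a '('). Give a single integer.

Newick: ((T,(L,M,A,R),W),B,(((F,H),K),E,G,Y));
Scan left-to-right; a leaf is any maximal label run not followed by '(':
  pos 2: leaf 'T' → count = 1
  pos 5: leaf 'L' → count = 2
  pos 7: leaf 'M' → count = 3
  pos 9: leaf 'A' → count = 4
  pos 11: leaf 'R' → count = 5
  pos 14: leaf 'W' → count = 6
  pos 17: leaf 'B' → count = 7
  pos 22: leaf 'F' → count = 8
  pos 24: leaf 'H' → count = 9
  pos 27: leaf 'K' → count = 10
  pos 30: leaf 'E' → count = 11
  pos 32: leaf 'G' → count = 12
  pos 34: leaf 'Y' → count = 13
Total leaves: 13

Answer: 13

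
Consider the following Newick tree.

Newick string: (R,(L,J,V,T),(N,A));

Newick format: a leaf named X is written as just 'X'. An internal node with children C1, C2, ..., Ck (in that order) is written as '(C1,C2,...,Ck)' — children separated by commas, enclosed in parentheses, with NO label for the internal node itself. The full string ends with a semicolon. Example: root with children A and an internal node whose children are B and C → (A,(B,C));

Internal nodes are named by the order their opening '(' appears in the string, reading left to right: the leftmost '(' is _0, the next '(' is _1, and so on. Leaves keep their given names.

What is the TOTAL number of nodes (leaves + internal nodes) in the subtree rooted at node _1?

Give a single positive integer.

Newick: (R,(L,J,V,T),(N,A));
Locate _1: it is the '(' at position 3 (the 2nd '(' reading left to right).
Query: subtree rooted at _1
_1: subtree_size = 1 + 4
  L: subtree_size = 1 + 0
  J: subtree_size = 1 + 0
  V: subtree_size = 1 + 0
  T: subtree_size = 1 + 0
Total subtree size of _1: 5

Answer: 5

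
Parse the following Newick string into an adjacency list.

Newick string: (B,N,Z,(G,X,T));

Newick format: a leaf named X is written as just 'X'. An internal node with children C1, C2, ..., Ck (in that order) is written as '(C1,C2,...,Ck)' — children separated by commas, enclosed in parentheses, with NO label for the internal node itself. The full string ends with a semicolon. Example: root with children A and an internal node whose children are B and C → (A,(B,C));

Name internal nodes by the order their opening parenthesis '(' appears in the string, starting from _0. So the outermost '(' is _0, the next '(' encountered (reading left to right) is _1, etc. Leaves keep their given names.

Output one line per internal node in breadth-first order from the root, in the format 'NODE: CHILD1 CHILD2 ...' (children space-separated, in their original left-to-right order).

Input: (B,N,Z,(G,X,T));
Scanning left-to-right, naming '(' by encounter order:
  pos 0: '(' -> open internal node _0 (depth 1)
  pos 7: '(' -> open internal node _1 (depth 2)
  pos 13: ')' -> close internal node _1 (now at depth 1)
  pos 14: ')' -> close internal node _0 (now at depth 0)
Total internal nodes: 2
BFS adjacency from root:
  _0: B N Z _1
  _1: G X T

Answer: _0: B N Z _1
_1: G X T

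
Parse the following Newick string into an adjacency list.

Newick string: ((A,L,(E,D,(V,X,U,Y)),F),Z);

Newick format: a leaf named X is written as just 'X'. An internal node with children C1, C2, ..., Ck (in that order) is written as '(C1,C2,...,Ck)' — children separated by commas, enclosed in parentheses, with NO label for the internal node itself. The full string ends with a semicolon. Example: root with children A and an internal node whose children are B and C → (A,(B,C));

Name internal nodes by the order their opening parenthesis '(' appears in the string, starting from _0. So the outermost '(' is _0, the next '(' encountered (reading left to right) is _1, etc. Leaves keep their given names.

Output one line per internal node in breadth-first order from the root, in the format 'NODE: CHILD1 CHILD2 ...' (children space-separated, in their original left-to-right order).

Input: ((A,L,(E,D,(V,X,U,Y)),F),Z);
Scanning left-to-right, naming '(' by encounter order:
  pos 0: '(' -> open internal node _0 (depth 1)
  pos 1: '(' -> open internal node _1 (depth 2)
  pos 6: '(' -> open internal node _2 (depth 3)
  pos 11: '(' -> open internal node _3 (depth 4)
  pos 19: ')' -> close internal node _3 (now at depth 3)
  pos 20: ')' -> close internal node _2 (now at depth 2)
  pos 23: ')' -> close internal node _1 (now at depth 1)
  pos 26: ')' -> close internal node _0 (now at depth 0)
Total internal nodes: 4
BFS adjacency from root:
  _0: _1 Z
  _1: A L _2 F
  _2: E D _3
  _3: V X U Y

Answer: _0: _1 Z
_1: A L _2 F
_2: E D _3
_3: V X U Y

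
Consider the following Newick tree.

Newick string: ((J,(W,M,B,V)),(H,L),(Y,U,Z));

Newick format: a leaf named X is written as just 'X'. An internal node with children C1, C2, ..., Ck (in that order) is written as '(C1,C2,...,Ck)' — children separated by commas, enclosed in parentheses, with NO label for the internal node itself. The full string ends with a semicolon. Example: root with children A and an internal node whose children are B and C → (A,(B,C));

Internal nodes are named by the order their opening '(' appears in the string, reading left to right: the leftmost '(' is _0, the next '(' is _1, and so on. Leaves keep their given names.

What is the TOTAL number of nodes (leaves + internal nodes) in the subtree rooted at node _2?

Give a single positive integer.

Newick: ((J,(W,M,B,V)),(H,L),(Y,U,Z));
Locate _2: it is the '(' at position 4 (the 3rd '(' reading left to right).
Query: subtree rooted at _2
_2: subtree_size = 1 + 4
  W: subtree_size = 1 + 0
  M: subtree_size = 1 + 0
  B: subtree_size = 1 + 0
  V: subtree_size = 1 + 0
Total subtree size of _2: 5

Answer: 5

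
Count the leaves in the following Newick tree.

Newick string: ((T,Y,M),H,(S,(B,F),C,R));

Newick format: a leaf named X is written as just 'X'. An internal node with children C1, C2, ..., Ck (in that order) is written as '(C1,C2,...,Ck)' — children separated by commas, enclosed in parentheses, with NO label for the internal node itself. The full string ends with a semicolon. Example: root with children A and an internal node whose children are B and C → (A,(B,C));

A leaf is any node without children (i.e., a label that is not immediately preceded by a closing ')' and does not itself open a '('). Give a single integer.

Newick: ((T,Y,M),H,(S,(B,F),C,R));
Scan left-to-right; a leaf is any maximal label run not followed by '(':
  pos 2: leaf 'T' → count = 1
  pos 4: leaf 'Y' → count = 2
  pos 6: leaf 'M' → count = 3
  pos 9: leaf 'H' → count = 4
  pos 12: leaf 'S' → count = 5
  pos 15: leaf 'B' → count = 6
  pos 17: leaf 'F' → count = 7
  pos 20: leaf 'C' → count = 8
  pos 22: leaf 'R' → count = 9
Total leaves: 9

Answer: 9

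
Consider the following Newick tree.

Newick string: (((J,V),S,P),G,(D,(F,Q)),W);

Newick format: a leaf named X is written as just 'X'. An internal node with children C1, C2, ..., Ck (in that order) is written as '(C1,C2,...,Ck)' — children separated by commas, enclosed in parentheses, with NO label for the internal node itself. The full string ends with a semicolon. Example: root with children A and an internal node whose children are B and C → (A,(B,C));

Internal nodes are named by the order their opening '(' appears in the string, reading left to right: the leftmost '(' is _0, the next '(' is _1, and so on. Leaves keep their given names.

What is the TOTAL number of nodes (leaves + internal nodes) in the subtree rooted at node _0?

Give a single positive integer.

Newick: (((J,V),S,P),G,(D,(F,Q)),W);
Locate _0: it is the '(' at position 0 (the 1st '(' reading left to right).
Query: subtree rooted at _0
_0: subtree_size = 1 + 13
  _1: subtree_size = 1 + 5
    _2: subtree_size = 1 + 2
      J: subtree_size = 1 + 0
      V: subtree_size = 1 + 0
    S: subtree_size = 1 + 0
    P: subtree_size = 1 + 0
  G: subtree_size = 1 + 0
  _3: subtree_size = 1 + 4
    D: subtree_size = 1 + 0
    _4: subtree_size = 1 + 2
      F: subtree_size = 1 + 0
      Q: subtree_size = 1 + 0
  W: subtree_size = 1 + 0
Total subtree size of _0: 14

Answer: 14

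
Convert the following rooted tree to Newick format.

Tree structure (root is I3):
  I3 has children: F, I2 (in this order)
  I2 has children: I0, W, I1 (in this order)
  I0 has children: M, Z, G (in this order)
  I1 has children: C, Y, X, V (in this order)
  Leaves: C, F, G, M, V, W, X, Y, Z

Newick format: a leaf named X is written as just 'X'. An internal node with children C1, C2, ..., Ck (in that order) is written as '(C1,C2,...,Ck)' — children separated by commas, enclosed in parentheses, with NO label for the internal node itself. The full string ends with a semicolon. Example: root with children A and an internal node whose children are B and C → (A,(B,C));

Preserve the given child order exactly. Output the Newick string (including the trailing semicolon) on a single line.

Answer: (F,((M,Z,G),W,(C,Y,X,V)));

Derivation:
internal I3 with children ['F', 'I2']
  leaf 'F' → 'F'
  internal I2 with children ['I0', 'W', 'I1']
    internal I0 with children ['M', 'Z', 'G']
      leaf 'M' → 'M'
      leaf 'Z' → 'Z'
      leaf 'G' → 'G'
    → '(M,Z,G)'
    leaf 'W' → 'W'
    internal I1 with children ['C', 'Y', 'X', 'V']
      leaf 'C' → 'C'
      leaf 'Y' → 'Y'
      leaf 'X' → 'X'
      leaf 'V' → 'V'
    → '(C,Y,X,V)'
  → '((M,Z,G),W,(C,Y,X,V))'
→ '(F,((M,Z,G),W,(C,Y,X,V)))'
Final: (F,((M,Z,G),W,(C,Y,X,V)));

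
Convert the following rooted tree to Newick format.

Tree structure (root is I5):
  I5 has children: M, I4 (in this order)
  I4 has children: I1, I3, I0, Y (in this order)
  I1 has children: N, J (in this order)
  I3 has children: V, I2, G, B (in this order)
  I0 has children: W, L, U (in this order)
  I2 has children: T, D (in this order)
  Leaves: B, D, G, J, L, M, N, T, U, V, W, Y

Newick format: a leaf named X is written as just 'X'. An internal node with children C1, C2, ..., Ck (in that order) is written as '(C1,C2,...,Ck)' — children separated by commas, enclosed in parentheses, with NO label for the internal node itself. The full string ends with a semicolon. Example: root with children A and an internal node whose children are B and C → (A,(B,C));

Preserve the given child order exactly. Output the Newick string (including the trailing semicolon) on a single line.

Answer: (M,((N,J),(V,(T,D),G,B),(W,L,U),Y));

Derivation:
internal I5 with children ['M', 'I4']
  leaf 'M' → 'M'
  internal I4 with children ['I1', 'I3', 'I0', 'Y']
    internal I1 with children ['N', 'J']
      leaf 'N' → 'N'
      leaf 'J' → 'J'
    → '(N,J)'
    internal I3 with children ['V', 'I2', 'G', 'B']
      leaf 'V' → 'V'
      internal I2 with children ['T', 'D']
        leaf 'T' → 'T'
        leaf 'D' → 'D'
      → '(T,D)'
      leaf 'G' → 'G'
      leaf 'B' → 'B'
    → '(V,(T,D),G,B)'
    internal I0 with children ['W', 'L', 'U']
      leaf 'W' → 'W'
      leaf 'L' → 'L'
      leaf 'U' → 'U'
    → '(W,L,U)'
    leaf 'Y' → 'Y'
  → '((N,J),(V,(T,D),G,B),(W,L,U),Y)'
→ '(M,((N,J),(V,(T,D),G,B),(W,L,U),Y))'
Final: (M,((N,J),(V,(T,D),G,B),(W,L,U),Y));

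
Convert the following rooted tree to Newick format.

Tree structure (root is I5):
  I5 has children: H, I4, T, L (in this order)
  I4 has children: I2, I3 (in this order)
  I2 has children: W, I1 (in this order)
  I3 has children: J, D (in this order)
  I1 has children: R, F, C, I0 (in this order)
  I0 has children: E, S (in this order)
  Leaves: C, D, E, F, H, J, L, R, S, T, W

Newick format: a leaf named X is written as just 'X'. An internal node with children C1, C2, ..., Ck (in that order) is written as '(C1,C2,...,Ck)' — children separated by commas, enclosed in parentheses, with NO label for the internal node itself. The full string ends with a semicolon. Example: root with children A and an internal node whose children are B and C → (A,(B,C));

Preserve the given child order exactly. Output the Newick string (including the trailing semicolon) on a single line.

Answer: (H,((W,(R,F,C,(E,S))),(J,D)),T,L);

Derivation:
internal I5 with children ['H', 'I4', 'T', 'L']
  leaf 'H' → 'H'
  internal I4 with children ['I2', 'I3']
    internal I2 with children ['W', 'I1']
      leaf 'W' → 'W'
      internal I1 with children ['R', 'F', 'C', 'I0']
        leaf 'R' → 'R'
        leaf 'F' → 'F'
        leaf 'C' → 'C'
        internal I0 with children ['E', 'S']
          leaf 'E' → 'E'
          leaf 'S' → 'S'
        → '(E,S)'
      → '(R,F,C,(E,S))'
    → '(W,(R,F,C,(E,S)))'
    internal I3 with children ['J', 'D']
      leaf 'J' → 'J'
      leaf 'D' → 'D'
    → '(J,D)'
  → '((W,(R,F,C,(E,S))),(J,D))'
  leaf 'T' → 'T'
  leaf 'L' → 'L'
→ '(H,((W,(R,F,C,(E,S))),(J,D)),T,L)'
Final: (H,((W,(R,F,C,(E,S))),(J,D)),T,L);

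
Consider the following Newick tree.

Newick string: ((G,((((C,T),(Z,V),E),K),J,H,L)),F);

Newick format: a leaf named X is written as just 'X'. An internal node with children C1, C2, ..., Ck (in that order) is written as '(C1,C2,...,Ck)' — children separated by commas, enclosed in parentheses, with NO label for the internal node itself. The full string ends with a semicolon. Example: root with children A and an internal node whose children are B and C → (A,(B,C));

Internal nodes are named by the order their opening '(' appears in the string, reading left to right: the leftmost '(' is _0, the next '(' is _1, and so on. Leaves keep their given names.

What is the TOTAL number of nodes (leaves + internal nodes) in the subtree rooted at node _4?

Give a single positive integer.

Answer: 8

Derivation:
Newick: ((G,((((C,T),(Z,V),E),K),J,H,L)),F);
Locate _4: it is the '(' at position 6 (the 5th '(' reading left to right).
Query: subtree rooted at _4
_4: subtree_size = 1 + 7
  _5: subtree_size = 1 + 2
    C: subtree_size = 1 + 0
    T: subtree_size = 1 + 0
  _6: subtree_size = 1 + 2
    Z: subtree_size = 1 + 0
    V: subtree_size = 1 + 0
  E: subtree_size = 1 + 0
Total subtree size of _4: 8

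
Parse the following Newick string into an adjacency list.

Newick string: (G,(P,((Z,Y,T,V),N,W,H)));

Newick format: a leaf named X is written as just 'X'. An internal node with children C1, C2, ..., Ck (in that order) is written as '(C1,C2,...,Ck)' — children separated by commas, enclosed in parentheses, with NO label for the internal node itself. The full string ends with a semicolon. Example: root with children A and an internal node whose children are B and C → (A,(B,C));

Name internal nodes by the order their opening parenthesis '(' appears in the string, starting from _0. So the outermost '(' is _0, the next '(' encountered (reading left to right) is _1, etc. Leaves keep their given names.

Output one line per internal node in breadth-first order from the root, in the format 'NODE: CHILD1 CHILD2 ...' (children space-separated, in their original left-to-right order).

Answer: _0: G _1
_1: P _2
_2: _3 N W H
_3: Z Y T V

Derivation:
Input: (G,(P,((Z,Y,T,V),N,W,H)));
Scanning left-to-right, naming '(' by encounter order:
  pos 0: '(' -> open internal node _0 (depth 1)
  pos 3: '(' -> open internal node _1 (depth 2)
  pos 6: '(' -> open internal node _2 (depth 3)
  pos 7: '(' -> open internal node _3 (depth 4)
  pos 15: ')' -> close internal node _3 (now at depth 3)
  pos 22: ')' -> close internal node _2 (now at depth 2)
  pos 23: ')' -> close internal node _1 (now at depth 1)
  pos 24: ')' -> close internal node _0 (now at depth 0)
Total internal nodes: 4
BFS adjacency from root:
  _0: G _1
  _1: P _2
  _2: _3 N W H
  _3: Z Y T V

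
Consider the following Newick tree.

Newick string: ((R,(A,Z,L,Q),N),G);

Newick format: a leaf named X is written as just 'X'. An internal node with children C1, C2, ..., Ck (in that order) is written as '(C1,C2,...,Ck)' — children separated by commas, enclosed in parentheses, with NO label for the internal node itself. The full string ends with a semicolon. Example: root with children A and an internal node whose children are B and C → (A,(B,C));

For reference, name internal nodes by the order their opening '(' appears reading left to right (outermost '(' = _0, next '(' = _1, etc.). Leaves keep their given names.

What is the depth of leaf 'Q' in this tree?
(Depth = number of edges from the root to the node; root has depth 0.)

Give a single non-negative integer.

Answer: 3

Derivation:
Newick: ((R,(A,Z,L,Q),N),G);
Naming internals by '(' encounter order: outermost '(' = _0, next = _1, ...
Query node: Q
Path from root: _0 -> _1 -> _2 -> Q
Depth of Q: 3 (number of edges from root)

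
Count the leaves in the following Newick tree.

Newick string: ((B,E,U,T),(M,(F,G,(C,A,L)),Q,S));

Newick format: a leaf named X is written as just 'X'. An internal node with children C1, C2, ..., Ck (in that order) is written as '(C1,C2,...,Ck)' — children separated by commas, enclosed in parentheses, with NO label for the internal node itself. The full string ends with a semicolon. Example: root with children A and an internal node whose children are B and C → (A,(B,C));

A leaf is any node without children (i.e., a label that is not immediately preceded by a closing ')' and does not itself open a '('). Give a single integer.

Newick: ((B,E,U,T),(M,(F,G,(C,A,L)),Q,S));
Scan left-to-right; a leaf is any maximal label run not followed by '(':
  pos 2: leaf 'B' → count = 1
  pos 4: leaf 'E' → count = 2
  pos 6: leaf 'U' → count = 3
  pos 8: leaf 'T' → count = 4
  pos 12: leaf 'M' → count = 5
  pos 15: leaf 'F' → count = 6
  pos 17: leaf 'G' → count = 7
  pos 20: leaf 'C' → count = 8
  pos 22: leaf 'A' → count = 9
  pos 24: leaf 'L' → count = 10
  pos 28: leaf 'Q' → count = 11
  pos 30: leaf 'S' → count = 12
Total leaves: 12

Answer: 12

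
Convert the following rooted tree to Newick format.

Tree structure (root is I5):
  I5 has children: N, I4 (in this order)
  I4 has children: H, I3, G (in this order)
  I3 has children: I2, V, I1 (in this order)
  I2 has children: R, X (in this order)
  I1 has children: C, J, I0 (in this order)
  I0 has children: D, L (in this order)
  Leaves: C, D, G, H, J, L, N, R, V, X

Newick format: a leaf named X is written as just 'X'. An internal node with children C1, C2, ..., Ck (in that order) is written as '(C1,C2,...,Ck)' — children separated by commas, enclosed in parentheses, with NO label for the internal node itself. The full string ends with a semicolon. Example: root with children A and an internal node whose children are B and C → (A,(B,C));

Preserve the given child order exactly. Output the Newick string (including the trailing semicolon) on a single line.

Answer: (N,(H,((R,X),V,(C,J,(D,L))),G));

Derivation:
internal I5 with children ['N', 'I4']
  leaf 'N' → 'N'
  internal I4 with children ['H', 'I3', 'G']
    leaf 'H' → 'H'
    internal I3 with children ['I2', 'V', 'I1']
      internal I2 with children ['R', 'X']
        leaf 'R' → 'R'
        leaf 'X' → 'X'
      → '(R,X)'
      leaf 'V' → 'V'
      internal I1 with children ['C', 'J', 'I0']
        leaf 'C' → 'C'
        leaf 'J' → 'J'
        internal I0 with children ['D', 'L']
          leaf 'D' → 'D'
          leaf 'L' → 'L'
        → '(D,L)'
      → '(C,J,(D,L))'
    → '((R,X),V,(C,J,(D,L)))'
    leaf 'G' → 'G'
  → '(H,((R,X),V,(C,J,(D,L))),G)'
→ '(N,(H,((R,X),V,(C,J,(D,L))),G))'
Final: (N,(H,((R,X),V,(C,J,(D,L))),G));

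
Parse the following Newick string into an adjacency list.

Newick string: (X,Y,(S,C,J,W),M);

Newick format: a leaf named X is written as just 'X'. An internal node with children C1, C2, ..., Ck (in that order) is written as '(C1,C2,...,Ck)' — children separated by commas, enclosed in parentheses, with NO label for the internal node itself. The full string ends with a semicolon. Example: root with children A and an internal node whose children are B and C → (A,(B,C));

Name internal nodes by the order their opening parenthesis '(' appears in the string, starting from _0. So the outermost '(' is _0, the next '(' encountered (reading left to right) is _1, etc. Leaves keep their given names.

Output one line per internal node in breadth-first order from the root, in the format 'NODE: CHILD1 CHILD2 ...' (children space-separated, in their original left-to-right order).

Answer: _0: X Y _1 M
_1: S C J W

Derivation:
Input: (X,Y,(S,C,J,W),M);
Scanning left-to-right, naming '(' by encounter order:
  pos 0: '(' -> open internal node _0 (depth 1)
  pos 5: '(' -> open internal node _1 (depth 2)
  pos 13: ')' -> close internal node _1 (now at depth 1)
  pos 16: ')' -> close internal node _0 (now at depth 0)
Total internal nodes: 2
BFS adjacency from root:
  _0: X Y _1 M
  _1: S C J W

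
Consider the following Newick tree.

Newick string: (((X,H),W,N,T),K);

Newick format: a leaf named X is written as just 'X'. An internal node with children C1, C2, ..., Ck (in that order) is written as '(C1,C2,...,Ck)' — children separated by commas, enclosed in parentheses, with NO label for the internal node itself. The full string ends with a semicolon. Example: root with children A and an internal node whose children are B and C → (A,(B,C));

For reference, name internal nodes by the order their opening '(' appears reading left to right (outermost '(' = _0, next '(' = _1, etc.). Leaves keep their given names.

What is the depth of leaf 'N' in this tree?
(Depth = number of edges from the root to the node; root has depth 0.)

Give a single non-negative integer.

Newick: (((X,H),W,N,T),K);
Naming internals by '(' encounter order: outermost '(' = _0, next = _1, ...
Query node: N
Path from root: _0 -> _1 -> N
Depth of N: 2 (number of edges from root)

Answer: 2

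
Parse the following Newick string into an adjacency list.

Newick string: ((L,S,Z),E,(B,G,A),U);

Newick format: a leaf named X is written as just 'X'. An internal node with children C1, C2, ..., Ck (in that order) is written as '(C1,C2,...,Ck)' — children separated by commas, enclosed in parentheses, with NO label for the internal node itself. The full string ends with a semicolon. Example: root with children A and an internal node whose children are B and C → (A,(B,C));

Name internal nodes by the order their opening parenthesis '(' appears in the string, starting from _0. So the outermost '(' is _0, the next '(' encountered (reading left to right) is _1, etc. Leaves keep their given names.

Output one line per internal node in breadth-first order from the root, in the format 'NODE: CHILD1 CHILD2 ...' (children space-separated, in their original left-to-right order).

Answer: _0: _1 E _2 U
_1: L S Z
_2: B G A

Derivation:
Input: ((L,S,Z),E,(B,G,A),U);
Scanning left-to-right, naming '(' by encounter order:
  pos 0: '(' -> open internal node _0 (depth 1)
  pos 1: '(' -> open internal node _1 (depth 2)
  pos 7: ')' -> close internal node _1 (now at depth 1)
  pos 11: '(' -> open internal node _2 (depth 2)
  pos 17: ')' -> close internal node _2 (now at depth 1)
  pos 20: ')' -> close internal node _0 (now at depth 0)
Total internal nodes: 3
BFS adjacency from root:
  _0: _1 E _2 U
  _1: L S Z
  _2: B G A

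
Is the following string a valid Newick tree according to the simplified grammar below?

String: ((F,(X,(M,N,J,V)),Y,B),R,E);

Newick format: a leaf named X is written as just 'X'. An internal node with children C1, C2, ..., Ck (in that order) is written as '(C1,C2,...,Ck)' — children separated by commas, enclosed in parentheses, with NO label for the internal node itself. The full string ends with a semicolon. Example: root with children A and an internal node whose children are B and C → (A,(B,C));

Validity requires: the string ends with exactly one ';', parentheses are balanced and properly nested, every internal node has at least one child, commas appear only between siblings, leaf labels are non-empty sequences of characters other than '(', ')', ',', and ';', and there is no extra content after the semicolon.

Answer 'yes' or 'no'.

Answer: yes

Derivation:
Input: ((F,(X,(M,N,J,V)),Y,B),R,E);
Paren balance: 4 '(' vs 4 ')' OK
Ends with single ';': True
Full parse: OK
Valid: True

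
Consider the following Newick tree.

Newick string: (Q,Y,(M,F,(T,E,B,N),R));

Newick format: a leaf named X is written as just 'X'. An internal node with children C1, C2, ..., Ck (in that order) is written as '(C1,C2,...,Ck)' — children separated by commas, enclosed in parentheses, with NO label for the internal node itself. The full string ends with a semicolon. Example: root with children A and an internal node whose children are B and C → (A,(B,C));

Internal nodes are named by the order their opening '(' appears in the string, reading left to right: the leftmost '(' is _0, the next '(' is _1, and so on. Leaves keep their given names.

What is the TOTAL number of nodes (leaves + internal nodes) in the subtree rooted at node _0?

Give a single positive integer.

Newick: (Q,Y,(M,F,(T,E,B,N),R));
Locate _0: it is the '(' at position 0 (the 1st '(' reading left to right).
Query: subtree rooted at _0
_0: subtree_size = 1 + 11
  Q: subtree_size = 1 + 0
  Y: subtree_size = 1 + 0
  _1: subtree_size = 1 + 8
    M: subtree_size = 1 + 0
    F: subtree_size = 1 + 0
    _2: subtree_size = 1 + 4
      T: subtree_size = 1 + 0
      E: subtree_size = 1 + 0
      B: subtree_size = 1 + 0
      N: subtree_size = 1 + 0
    R: subtree_size = 1 + 0
Total subtree size of _0: 12

Answer: 12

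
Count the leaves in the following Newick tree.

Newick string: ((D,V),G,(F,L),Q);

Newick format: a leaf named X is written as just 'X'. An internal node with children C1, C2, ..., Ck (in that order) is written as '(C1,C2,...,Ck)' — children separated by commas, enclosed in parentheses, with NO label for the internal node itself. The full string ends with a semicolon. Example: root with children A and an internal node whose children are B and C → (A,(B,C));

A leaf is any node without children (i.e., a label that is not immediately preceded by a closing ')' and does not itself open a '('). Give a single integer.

Newick: ((D,V),G,(F,L),Q);
Scan left-to-right; a leaf is any maximal label run not followed by '(':
  pos 2: leaf 'D' → count = 1
  pos 4: leaf 'V' → count = 2
  pos 7: leaf 'G' → count = 3
  pos 10: leaf 'F' → count = 4
  pos 12: leaf 'L' → count = 5
  pos 15: leaf 'Q' → count = 6
Total leaves: 6

Answer: 6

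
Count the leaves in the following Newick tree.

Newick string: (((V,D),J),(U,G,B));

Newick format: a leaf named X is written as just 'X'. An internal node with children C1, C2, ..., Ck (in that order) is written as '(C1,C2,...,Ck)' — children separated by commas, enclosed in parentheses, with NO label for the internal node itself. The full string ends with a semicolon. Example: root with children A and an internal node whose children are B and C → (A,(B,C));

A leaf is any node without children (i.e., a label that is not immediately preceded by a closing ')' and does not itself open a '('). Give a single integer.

Newick: (((V,D),J),(U,G,B));
Scan left-to-right; a leaf is any maximal label run not followed by '(':
  pos 3: leaf 'V' → count = 1
  pos 5: leaf 'D' → count = 2
  pos 8: leaf 'J' → count = 3
  pos 12: leaf 'U' → count = 4
  pos 14: leaf 'G' → count = 5
  pos 16: leaf 'B' → count = 6
Total leaves: 6

Answer: 6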